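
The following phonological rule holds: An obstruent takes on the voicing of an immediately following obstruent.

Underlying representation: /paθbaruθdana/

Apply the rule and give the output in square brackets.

/θ/ before /b/ (voiced) → [ð]
/θ/ before /d/ (voiced) → [ð]

[paðbaruðdana]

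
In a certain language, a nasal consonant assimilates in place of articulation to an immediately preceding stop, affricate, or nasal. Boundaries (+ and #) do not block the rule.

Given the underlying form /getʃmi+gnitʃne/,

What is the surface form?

/m/ after /tʃ/ (palatal) → [ɲ]
/n/ after /g/ (velar) → [ŋ]
/n/ after /tʃ/ (palatal) → [ɲ]

[getʃɲi+gŋitʃɲe]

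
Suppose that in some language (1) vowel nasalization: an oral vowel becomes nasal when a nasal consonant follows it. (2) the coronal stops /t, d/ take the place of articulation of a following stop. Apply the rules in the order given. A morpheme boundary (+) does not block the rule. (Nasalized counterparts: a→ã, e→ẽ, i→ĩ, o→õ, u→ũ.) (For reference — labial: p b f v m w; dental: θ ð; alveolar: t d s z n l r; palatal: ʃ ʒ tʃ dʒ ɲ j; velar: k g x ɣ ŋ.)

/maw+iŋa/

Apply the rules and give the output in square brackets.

[maw+ĩŋa]

Rule 1: /i/ before nasal /ŋ/ → [ĩ]
After rule 1: maw+ĩŋa
Rule 2: no segment meets the rule's conditions; no change.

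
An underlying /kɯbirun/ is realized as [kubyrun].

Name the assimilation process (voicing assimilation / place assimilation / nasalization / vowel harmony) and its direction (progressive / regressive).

vowel harmony, regressive

/ɯ/→[u] /i/→[y].
Vowels agree with the last vowel, so the harmony is regressive.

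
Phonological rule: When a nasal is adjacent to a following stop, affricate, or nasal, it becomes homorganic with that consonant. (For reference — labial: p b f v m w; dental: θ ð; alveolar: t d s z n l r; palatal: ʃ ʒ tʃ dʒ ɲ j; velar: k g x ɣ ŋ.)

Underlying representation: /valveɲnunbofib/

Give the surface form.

/ɲ/ before /n/ (alveolar) → [n]
/n/ before /b/ (labial) → [m]

[valvennumbofib]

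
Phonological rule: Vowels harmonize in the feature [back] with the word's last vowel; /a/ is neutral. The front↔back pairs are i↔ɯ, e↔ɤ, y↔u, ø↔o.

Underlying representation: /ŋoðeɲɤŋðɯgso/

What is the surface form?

[ŋoðɤɲɤŋðɯgso]

/e/ harmonizes with /o/ ([+back]) → [ɤ]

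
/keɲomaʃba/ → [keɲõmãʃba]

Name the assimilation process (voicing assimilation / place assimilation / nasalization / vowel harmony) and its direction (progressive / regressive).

/o/→[õ] /a/→[ã].
Each target copies a feature from the preceding segment, so the direction is progressive.

nasalization, progressive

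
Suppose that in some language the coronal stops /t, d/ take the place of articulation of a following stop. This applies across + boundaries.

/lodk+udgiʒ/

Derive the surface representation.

/d/ before /k/ (velar) → [g]
/d/ before /g/ (velar) → [g]

[logk+uggiʒ]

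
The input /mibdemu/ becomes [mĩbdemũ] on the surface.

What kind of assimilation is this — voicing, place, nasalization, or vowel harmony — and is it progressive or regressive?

nasalization, progressive

/i/→[ĩ] /u/→[ũ].
Each target copies a feature from the preceding segment, so the direction is progressive.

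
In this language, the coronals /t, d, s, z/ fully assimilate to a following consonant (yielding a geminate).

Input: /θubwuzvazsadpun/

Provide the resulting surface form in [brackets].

/z/ before /v/ → [v] (total assimilation)
/z/ before /s/ → [s] (total assimilation)
/d/ before /p/ → [p] (total assimilation)

[θubwuvvassappun]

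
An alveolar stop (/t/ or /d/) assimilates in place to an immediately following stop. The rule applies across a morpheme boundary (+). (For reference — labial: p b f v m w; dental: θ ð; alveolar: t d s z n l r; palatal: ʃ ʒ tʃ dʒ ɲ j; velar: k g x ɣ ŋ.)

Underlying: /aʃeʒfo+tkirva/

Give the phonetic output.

[aʃeʒfo+kkirva]

/t/ before /k/ (velar) → [k]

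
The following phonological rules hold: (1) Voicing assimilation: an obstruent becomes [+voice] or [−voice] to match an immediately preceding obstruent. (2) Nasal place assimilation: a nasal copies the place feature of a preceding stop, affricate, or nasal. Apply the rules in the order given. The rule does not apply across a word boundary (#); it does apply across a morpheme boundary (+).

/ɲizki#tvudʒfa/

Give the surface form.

[ɲizgi#tfudʒva]

Rule 1: /k/ after /z/ (voiced) → [g]
Rule 1: /v/ after /t/ (voiceless) → [f]
Rule 1: /f/ after /dʒ/ (voiced) → [v]
After rule 1: ɲizgi#tfudʒva
Rule 2: no segment meets the rule's conditions; no change.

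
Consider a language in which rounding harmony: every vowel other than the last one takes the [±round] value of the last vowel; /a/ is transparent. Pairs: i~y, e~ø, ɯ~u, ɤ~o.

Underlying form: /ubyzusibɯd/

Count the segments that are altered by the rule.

3

/u/ harmonizes with /ɯ/ ([-round]) → [ɯ]
/y/ harmonizes with /ɯ/ ([-round]) → [i]
/u/ harmonizes with /ɯ/ ([-round]) → [ɯ]
3 segments change.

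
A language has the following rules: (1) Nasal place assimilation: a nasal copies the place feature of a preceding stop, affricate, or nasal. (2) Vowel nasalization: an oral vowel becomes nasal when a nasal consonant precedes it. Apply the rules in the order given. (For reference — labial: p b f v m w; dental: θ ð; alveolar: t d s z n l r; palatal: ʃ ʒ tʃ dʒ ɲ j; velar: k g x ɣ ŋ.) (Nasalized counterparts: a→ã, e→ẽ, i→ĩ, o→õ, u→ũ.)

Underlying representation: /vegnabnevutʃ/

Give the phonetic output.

Rule 1: /n/ after /g/ (velar) → [ŋ]
Rule 1: /n/ after /b/ (labial) → [m]
After rule 1: vegŋabmevutʃ
Rule 2: /a/ after nasal /ŋ/ → [ã]
Rule 2: /e/ after nasal /m/ → [ẽ]

[vegŋãbmẽvutʃ]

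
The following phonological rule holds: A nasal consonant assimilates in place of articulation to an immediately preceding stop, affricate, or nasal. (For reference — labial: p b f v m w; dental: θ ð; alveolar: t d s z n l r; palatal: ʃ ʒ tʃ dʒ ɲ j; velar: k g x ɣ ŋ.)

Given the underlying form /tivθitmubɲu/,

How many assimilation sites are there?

/m/ after /t/ (alveolar) → [n]
/ɲ/ after /b/ (labial) → [m]
2 segments change.

2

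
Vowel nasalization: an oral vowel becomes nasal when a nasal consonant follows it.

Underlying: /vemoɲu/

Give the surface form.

/e/ before nasal /m/ → [ẽ]
/o/ before nasal /ɲ/ → [õ]

[vẽmõɲu]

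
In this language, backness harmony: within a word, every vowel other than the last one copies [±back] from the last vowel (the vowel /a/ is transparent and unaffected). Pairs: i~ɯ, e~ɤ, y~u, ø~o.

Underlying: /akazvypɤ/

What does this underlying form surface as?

[akazvupɤ]

/y/ harmonizes with /ɤ/ ([+back]) → [u]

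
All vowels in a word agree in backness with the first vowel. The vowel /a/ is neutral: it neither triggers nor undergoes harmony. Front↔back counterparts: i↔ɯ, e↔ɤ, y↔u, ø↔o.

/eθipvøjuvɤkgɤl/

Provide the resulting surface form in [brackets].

[eθipvøjyvekgel]

/u/ harmonizes with /e/ ([-back]) → [y]
/ɤ/ harmonizes with /e/ ([-back]) → [e]
/ɤ/ harmonizes with /e/ ([-back]) → [e]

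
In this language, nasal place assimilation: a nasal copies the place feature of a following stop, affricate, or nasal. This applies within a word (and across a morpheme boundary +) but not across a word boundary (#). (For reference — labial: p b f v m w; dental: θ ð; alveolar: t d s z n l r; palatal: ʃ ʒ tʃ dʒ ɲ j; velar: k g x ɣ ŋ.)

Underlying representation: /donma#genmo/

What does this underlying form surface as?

[domma#gemmo]

/n/ before /m/ (labial) → [m]
/n/ before /m/ (labial) → [m]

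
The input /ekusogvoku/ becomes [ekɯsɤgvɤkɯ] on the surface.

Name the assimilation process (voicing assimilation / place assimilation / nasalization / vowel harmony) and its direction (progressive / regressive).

vowel harmony, progressive

/u/→[ɯ] /o/→[ɤ] /o/→[ɤ] /u/→[ɯ].
Vowels agree with the first vowel, so the harmony is progressive.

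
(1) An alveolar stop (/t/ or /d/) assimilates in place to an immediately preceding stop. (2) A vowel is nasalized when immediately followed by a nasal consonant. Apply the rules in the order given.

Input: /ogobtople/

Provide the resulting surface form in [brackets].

[ogobpople]

Rule 1: /t/ after /b/ (labial) → [p]
After rule 1: ogobpople
Rule 2: no segment meets the rule's conditions; no change.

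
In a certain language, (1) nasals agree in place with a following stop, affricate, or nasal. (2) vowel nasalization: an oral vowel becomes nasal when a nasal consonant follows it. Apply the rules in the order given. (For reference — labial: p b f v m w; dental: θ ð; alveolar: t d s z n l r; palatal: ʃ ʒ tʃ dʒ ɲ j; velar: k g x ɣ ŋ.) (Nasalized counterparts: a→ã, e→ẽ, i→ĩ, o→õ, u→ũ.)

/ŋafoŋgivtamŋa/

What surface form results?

Rule 1: /m/ before /ŋ/ (velar) → [ŋ]
After rule 1: ŋafoŋgivtaŋŋa
Rule 2: /o/ before nasal /ŋ/ → [õ]
Rule 2: /a/ before nasal /ŋ/ → [ã]

[ŋafõŋgivtãŋŋa]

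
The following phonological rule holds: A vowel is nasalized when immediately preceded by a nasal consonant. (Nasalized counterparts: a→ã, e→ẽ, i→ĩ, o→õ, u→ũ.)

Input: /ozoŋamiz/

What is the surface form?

[ozoŋãmĩz]

/a/ after nasal /ŋ/ → [ã]
/i/ after nasal /m/ → [ĩ]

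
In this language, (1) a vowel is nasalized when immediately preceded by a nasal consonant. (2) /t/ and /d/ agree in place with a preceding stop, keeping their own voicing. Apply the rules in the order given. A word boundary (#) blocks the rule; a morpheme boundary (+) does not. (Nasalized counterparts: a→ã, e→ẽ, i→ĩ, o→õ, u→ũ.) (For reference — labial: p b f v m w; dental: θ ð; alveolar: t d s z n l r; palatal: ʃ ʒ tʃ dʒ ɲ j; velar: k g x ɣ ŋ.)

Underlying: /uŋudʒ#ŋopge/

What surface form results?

[uŋũdʒ#ŋõpge]

Rule 1: /u/ after nasal /ŋ/ → [ũ]
Rule 1: /o/ after nasal /ŋ/ → [õ]
After rule 1: uŋũdʒ#ŋõpge
Rule 2: no segment meets the rule's conditions; no change.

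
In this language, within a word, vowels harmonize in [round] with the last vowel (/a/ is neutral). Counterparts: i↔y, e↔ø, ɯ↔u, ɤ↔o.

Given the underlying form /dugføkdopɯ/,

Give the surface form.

[dɯgfekdɤpɯ]

/u/ harmonizes with /ɯ/ ([-round]) → [ɯ]
/ø/ harmonizes with /ɯ/ ([-round]) → [e]
/o/ harmonizes with /ɯ/ ([-round]) → [ɤ]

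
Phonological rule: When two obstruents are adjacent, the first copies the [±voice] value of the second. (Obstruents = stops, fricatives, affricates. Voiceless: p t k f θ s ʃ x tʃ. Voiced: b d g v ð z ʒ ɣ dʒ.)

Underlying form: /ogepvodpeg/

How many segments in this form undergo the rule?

/p/ before /v/ (voiced) → [b]
/d/ before /p/ (voiceless) → [t]
2 segments change.

2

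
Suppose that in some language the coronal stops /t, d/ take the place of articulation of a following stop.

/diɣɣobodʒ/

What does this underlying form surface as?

no segment meets the rule's conditions; no change.

[diɣɣobodʒ]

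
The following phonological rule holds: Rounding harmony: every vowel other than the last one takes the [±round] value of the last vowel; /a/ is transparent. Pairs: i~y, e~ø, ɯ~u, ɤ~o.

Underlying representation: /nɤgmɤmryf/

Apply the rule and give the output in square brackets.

[nogmomryf]

/ɤ/ harmonizes with /y/ ([+round]) → [o]
/ɤ/ harmonizes with /y/ ([+round]) → [o]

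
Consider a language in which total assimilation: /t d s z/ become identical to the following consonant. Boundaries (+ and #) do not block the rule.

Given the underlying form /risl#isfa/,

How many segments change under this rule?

/s/ before /l/ → [l] (total assimilation)
/s/ before /f/ → [f] (total assimilation)
2 segments change.

2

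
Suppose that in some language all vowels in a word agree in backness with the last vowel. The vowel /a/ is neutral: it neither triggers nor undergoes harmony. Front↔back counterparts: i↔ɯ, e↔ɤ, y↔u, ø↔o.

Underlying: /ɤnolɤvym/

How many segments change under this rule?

/ɤ/ harmonizes with /y/ ([-back]) → [e]
/o/ harmonizes with /y/ ([-back]) → [ø]
/ɤ/ harmonizes with /y/ ([-back]) → [e]
3 segments change.

3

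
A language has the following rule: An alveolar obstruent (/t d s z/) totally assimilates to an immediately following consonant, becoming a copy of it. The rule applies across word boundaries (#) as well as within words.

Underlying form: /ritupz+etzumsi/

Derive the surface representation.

[ritupz+ezzumsi]

/t/ before /z/ → [z] (total assimilation)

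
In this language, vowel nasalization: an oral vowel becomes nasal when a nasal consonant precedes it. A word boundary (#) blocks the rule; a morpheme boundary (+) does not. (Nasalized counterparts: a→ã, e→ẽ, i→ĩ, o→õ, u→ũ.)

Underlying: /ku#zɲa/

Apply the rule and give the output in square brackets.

[ku#zɲã]

/a/ after nasal /ɲ/ → [ã]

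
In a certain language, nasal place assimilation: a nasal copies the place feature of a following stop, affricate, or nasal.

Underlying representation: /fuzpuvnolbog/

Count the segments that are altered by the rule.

0

No segment meets the rule's conditions.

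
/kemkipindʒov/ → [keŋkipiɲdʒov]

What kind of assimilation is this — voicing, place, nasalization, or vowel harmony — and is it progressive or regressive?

place assimilation, regressive

/m/→[ŋ] /n/→[ɲ].
Each target copies a feature from the following segment, so the direction is regressive.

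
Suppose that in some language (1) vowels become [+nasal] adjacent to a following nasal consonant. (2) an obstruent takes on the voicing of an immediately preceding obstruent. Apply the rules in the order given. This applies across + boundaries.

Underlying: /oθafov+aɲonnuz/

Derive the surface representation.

[oθafov+ãɲõnnuz]

Rule 1: /a/ before nasal /ɲ/ → [ã]
Rule 1: /o/ before nasal /n/ → [õ]
After rule 1: oθafov+ãɲõnnuz
Rule 2: no segment meets the rule's conditions; no change.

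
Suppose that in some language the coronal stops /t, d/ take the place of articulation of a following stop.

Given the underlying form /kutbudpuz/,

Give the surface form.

/t/ before /b/ (labial) → [p]
/d/ before /p/ (labial) → [b]

[kupbubpuz]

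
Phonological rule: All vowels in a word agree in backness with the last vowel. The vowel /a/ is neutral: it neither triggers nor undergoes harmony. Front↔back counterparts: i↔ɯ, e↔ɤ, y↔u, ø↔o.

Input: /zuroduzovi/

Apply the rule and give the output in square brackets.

/u/ harmonizes with /i/ ([-back]) → [y]
/o/ harmonizes with /i/ ([-back]) → [ø]
/u/ harmonizes with /i/ ([-back]) → [y]
/o/ harmonizes with /i/ ([-back]) → [ø]

[zyrødyzøvi]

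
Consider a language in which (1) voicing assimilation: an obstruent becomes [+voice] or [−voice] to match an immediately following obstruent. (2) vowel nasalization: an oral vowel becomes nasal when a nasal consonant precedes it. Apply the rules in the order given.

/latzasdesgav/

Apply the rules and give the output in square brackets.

[ladzazdezgav]

Rule 1: /t/ before /z/ (voiced) → [d]
Rule 1: /s/ before /d/ (voiced) → [z]
Rule 1: /s/ before /g/ (voiced) → [z]
After rule 1: ladzazdezgav
Rule 2: no segment meets the rule's conditions; no change.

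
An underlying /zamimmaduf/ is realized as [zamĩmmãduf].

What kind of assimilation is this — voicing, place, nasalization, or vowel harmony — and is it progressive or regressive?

nasalization, progressive

/i/→[ĩ] /a/→[ã].
Each target copies a feature from the preceding segment, so the direction is progressive.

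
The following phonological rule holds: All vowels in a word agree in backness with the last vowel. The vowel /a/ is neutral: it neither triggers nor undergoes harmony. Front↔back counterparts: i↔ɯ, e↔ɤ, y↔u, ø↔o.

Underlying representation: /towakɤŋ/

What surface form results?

no segment meets the rule's conditions; no change.

[towakɤŋ]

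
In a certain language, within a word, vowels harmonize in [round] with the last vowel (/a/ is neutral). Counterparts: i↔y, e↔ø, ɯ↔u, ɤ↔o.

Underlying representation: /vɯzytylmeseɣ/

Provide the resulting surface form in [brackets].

[vɯzitilmeseɣ]

/y/ harmonizes with /e/ ([-round]) → [i]
/y/ harmonizes with /e/ ([-round]) → [i]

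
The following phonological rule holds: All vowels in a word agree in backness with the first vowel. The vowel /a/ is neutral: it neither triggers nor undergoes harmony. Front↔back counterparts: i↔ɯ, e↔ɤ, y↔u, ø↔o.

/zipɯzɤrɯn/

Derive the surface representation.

[zipizerin]

/ɯ/ harmonizes with /i/ ([-back]) → [i]
/ɤ/ harmonizes with /i/ ([-back]) → [e]
/ɯ/ harmonizes with /i/ ([-back]) → [i]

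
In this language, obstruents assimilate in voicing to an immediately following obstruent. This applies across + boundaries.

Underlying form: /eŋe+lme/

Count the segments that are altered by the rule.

0

No segment meets the rule's conditions.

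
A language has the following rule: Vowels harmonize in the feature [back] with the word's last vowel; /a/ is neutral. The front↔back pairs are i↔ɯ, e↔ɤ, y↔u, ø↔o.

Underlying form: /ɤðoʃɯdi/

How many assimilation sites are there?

/ɤ/ harmonizes with /i/ ([-back]) → [e]
/o/ harmonizes with /i/ ([-back]) → [ø]
/ɯ/ harmonizes with /i/ ([-back]) → [i]
3 segments change.

3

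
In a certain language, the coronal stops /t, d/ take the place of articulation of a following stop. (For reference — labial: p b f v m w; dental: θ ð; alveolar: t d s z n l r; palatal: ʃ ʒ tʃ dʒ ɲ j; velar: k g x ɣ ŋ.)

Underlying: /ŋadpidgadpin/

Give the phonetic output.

[ŋabpiggabpin]

/d/ before /p/ (labial) → [b]
/d/ before /g/ (velar) → [g]
/d/ before /p/ (labial) → [b]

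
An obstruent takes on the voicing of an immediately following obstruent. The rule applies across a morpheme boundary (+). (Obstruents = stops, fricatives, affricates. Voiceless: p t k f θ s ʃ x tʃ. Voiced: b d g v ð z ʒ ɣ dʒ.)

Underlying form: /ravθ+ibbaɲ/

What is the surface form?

/v/ before /θ/ (voiceless) → [f]

[rafθ+ibbaɲ]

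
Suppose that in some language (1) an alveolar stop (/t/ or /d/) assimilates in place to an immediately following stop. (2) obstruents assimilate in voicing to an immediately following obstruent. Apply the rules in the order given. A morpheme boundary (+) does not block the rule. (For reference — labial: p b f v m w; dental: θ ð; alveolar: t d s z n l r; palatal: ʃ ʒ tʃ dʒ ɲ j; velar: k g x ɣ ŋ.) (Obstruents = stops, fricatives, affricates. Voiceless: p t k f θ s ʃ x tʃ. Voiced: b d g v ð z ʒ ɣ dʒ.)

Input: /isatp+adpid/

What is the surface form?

Rule 1: /t/ before /p/ (labial) → [p]
Rule 1: /d/ before /p/ (labial) → [b]
After rule 1: isapp+abpid
Rule 2: /b/ before /p/ (voiceless) → [p]

[isapp+appid]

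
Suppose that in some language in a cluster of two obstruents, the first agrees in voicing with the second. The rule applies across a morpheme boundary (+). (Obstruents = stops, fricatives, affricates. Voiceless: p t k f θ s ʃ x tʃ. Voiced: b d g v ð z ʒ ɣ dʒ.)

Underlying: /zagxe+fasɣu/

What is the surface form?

[zakxe+fazɣu]

/g/ before /x/ (voiceless) → [k]
/s/ before /ɣ/ (voiced) → [z]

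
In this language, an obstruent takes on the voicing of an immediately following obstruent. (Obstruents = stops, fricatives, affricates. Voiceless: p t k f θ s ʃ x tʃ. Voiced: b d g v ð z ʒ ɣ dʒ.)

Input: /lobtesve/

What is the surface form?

[loptezve]

/b/ before /t/ (voiceless) → [p]
/s/ before /v/ (voiced) → [z]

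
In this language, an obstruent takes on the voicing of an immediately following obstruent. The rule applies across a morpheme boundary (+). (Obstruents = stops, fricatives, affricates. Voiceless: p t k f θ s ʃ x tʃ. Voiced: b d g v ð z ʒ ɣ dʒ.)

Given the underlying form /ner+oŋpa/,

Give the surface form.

[ner+oŋpa]

no segment meets the rule's conditions; no change.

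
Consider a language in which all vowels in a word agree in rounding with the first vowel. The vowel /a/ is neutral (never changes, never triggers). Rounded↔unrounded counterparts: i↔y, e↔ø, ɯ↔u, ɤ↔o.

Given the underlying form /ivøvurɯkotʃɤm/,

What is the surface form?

[ivevɯrɯkɤtʃɤm]

/ø/ harmonizes with /i/ ([-round]) → [e]
/u/ harmonizes with /i/ ([-round]) → [ɯ]
/o/ harmonizes with /i/ ([-round]) → [ɤ]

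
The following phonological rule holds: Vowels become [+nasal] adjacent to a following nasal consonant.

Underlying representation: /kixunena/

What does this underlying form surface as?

[kixũnẽna]

/u/ before nasal /n/ → [ũ]
/e/ before nasal /n/ → [ẽ]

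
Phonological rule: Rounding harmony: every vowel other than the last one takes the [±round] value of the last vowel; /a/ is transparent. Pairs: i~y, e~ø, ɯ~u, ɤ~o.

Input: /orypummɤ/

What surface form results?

/o/ harmonizes with /ɤ/ ([-round]) → [ɤ]
/y/ harmonizes with /ɤ/ ([-round]) → [i]
/u/ harmonizes with /ɤ/ ([-round]) → [ɯ]

[ɤripɯmmɤ]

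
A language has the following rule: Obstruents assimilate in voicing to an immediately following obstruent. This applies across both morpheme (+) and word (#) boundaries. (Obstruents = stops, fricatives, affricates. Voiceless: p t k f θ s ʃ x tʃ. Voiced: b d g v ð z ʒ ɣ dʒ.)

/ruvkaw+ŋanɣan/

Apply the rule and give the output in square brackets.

[rufkaw+ŋanɣan]

/v/ before /k/ (voiceless) → [f]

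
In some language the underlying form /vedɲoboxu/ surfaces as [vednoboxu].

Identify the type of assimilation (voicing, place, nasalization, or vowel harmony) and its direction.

/ɲ/→[n].
Each target copies a feature from the preceding segment, so the direction is progressive.

place assimilation, progressive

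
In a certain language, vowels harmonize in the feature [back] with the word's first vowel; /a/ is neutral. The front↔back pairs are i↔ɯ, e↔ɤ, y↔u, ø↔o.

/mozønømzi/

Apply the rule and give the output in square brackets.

/ø/ harmonizes with /o/ ([+back]) → [o]
/ø/ harmonizes with /o/ ([+back]) → [o]
/i/ harmonizes with /o/ ([+back]) → [ɯ]

[mozonomzɯ]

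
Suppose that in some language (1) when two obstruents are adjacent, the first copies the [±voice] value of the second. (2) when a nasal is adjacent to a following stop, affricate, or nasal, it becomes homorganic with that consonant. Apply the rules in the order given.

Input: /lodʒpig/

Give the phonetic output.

[lotʃpig]

Rule 1: /dʒ/ before /p/ (voiceless) → [tʃ]
After rule 1: lotʃpig
Rule 2: no segment meets the rule's conditions; no change.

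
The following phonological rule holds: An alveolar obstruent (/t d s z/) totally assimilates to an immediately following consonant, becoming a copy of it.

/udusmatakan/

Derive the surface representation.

/s/ before /m/ → [m] (total assimilation)

[udummatakan]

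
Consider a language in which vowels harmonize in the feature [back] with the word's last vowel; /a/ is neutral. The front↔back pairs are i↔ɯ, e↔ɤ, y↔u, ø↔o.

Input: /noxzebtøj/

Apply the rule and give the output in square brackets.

/o/ harmonizes with /ø/ ([-back]) → [ø]

[nøxzebtøj]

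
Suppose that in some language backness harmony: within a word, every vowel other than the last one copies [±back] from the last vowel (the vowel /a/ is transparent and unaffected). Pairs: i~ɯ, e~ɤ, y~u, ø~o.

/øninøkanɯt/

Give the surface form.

[onɯnokanɯt]

/ø/ harmonizes with /ɯ/ ([+back]) → [o]
/i/ harmonizes with /ɯ/ ([+back]) → [ɯ]
/ø/ harmonizes with /ɯ/ ([+back]) → [o]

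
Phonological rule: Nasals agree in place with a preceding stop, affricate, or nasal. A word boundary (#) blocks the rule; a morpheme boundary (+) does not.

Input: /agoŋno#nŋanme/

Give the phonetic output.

/n/ after /ŋ/ (velar) → [ŋ]
/ŋ/ after /n/ (alveolar) → [n]
/m/ after /n/ (alveolar) → [n]

[agoŋŋo#nnanne]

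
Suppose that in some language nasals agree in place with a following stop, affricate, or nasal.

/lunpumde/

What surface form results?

/n/ before /p/ (labial) → [m]
/m/ before /d/ (alveolar) → [n]

[lumpunde]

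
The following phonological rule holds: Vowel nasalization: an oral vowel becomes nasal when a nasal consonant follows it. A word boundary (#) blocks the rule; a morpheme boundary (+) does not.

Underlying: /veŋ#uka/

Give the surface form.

[vẽŋ#uka]

/e/ before nasal /ŋ/ → [ẽ]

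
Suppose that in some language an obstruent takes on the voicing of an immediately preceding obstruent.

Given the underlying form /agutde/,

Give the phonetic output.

[agutte]

/d/ after /t/ (voiceless) → [t]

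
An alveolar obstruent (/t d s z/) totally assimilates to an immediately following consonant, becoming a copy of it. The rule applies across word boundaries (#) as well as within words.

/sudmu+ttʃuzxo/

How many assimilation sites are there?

/d/ before /m/ → [m] (total assimilation)
/t/ before /tʃ/ → [tʃ] (total assimilation)
/z/ before /x/ → [x] (total assimilation)
3 segments change.

3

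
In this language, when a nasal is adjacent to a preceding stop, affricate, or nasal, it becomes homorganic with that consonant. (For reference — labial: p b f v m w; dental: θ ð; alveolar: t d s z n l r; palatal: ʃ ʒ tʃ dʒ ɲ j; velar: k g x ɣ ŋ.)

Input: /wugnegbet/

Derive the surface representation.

/n/ after /g/ (velar) → [ŋ]

[wugŋegbet]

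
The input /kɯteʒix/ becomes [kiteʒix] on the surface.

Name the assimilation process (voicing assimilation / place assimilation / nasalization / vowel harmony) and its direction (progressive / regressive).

/ɯ/→[i].
Vowels agree with the last vowel, so the harmony is regressive.

vowel harmony, regressive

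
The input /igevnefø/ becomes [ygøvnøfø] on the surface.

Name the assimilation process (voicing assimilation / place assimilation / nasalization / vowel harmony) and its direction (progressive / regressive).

vowel harmony, regressive

/i/→[y] /e/→[ø] /e/→[ø].
Vowels agree with the last vowel, so the harmony is regressive.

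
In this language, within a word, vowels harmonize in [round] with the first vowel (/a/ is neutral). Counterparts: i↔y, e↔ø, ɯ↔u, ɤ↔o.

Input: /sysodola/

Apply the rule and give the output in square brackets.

[sysodola]

no segment meets the rule's conditions; no change.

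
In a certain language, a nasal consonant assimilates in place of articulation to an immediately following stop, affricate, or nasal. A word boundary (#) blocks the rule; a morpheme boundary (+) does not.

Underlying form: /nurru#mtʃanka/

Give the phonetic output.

[nurru#ɲtʃaŋka]

/m/ before /tʃ/ (palatal) → [ɲ]
/n/ before /k/ (velar) → [ŋ]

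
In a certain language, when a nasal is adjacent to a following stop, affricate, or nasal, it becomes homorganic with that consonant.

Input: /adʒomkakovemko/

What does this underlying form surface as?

/m/ before /k/ (velar) → [ŋ]
/m/ before /k/ (velar) → [ŋ]

[adʒoŋkakoveŋko]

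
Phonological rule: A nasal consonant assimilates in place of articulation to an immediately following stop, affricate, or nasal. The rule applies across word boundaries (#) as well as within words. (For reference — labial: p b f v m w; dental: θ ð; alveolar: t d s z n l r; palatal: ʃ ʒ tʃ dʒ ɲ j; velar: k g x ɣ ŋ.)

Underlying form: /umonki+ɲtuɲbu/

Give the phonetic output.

[umoŋki+ntumbu]

/n/ before /k/ (velar) → [ŋ]
/ɲ/ before /t/ (alveolar) → [n]
/ɲ/ before /b/ (labial) → [m]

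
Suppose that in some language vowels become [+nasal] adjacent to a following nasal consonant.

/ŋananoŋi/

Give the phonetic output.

[ŋãnãnõŋi]

/a/ before nasal /n/ → [ã]
/a/ before nasal /n/ → [ã]
/o/ before nasal /ŋ/ → [õ]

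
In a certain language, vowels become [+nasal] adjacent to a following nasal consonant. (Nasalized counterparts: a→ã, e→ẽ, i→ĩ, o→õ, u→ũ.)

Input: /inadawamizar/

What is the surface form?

/i/ before nasal /n/ → [ĩ]
/a/ before nasal /m/ → [ã]

[ĩnadawãmizar]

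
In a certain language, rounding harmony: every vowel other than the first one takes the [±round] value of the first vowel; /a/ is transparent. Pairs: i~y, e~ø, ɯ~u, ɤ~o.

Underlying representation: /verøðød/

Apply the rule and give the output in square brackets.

/ø/ harmonizes with /e/ ([-round]) → [e]
/ø/ harmonizes with /e/ ([-round]) → [e]

[vereðed]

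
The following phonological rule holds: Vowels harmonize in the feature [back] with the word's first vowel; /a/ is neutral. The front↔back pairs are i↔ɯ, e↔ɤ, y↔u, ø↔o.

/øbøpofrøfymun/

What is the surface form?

/o/ harmonizes with /ø/ ([-back]) → [ø]
/u/ harmonizes with /ø/ ([-back]) → [y]

[øbøpøfrøfymyn]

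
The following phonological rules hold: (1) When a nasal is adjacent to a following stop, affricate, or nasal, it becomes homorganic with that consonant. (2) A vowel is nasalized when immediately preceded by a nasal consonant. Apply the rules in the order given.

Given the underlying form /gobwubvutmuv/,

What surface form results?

[gobwubvutmũv]

Rule 1: no segment meets the rule's conditions; no change.
After rule 1: gobwubvutmuv
Rule 2: /u/ after nasal /m/ → [ũ]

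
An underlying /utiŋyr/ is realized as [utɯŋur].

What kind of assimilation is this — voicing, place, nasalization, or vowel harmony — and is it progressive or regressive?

vowel harmony, progressive

/i/→[ɯ] /y/→[u].
Vowels agree with the first vowel, so the harmony is progressive.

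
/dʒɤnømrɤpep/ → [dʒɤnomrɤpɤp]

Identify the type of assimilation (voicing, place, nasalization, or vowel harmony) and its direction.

vowel harmony, progressive

/ø/→[o] /e/→[ɤ].
Vowels agree with the first vowel, so the harmony is progressive.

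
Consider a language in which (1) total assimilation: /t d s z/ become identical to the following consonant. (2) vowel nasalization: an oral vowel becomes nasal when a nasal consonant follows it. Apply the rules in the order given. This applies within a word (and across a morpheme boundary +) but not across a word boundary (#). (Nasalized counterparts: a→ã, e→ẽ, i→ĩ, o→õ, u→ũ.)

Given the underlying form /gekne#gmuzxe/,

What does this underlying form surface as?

Rule 1: /z/ before /x/ → [x] (total assimilation)
After rule 1: gekne#gmuxxe
Rule 2: no segment meets the rule's conditions; no change.

[gekne#gmuxxe]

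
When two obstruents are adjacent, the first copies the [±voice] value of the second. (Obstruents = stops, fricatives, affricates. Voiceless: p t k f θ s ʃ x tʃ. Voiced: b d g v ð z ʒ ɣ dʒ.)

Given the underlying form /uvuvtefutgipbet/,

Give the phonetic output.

/v/ before /t/ (voiceless) → [f]
/t/ before /g/ (voiced) → [d]
/p/ before /b/ (voiced) → [b]

[uvuftefudgibbet]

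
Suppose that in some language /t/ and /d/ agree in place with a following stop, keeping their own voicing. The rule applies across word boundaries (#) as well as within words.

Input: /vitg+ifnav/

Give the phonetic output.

[vikg+ifnav]

/t/ before /g/ (velar) → [k]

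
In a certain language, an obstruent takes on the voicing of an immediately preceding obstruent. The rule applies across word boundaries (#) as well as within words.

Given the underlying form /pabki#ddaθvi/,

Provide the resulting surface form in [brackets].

/k/ after /b/ (voiced) → [g]
/v/ after /θ/ (voiceless) → [f]

[pabgi#ddaθfi]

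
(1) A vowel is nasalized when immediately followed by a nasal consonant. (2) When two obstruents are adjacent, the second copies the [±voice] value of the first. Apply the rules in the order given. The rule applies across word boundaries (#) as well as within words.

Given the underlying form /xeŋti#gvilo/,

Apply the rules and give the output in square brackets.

Rule 1: /e/ before nasal /ŋ/ → [ẽ]
After rule 1: xẽŋti#gvilo
Rule 2: no segment meets the rule's conditions; no change.

[xẽŋti#gvilo]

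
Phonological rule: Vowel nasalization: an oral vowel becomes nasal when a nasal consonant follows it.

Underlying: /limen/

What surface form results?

[lĩmẽn]

/i/ before nasal /m/ → [ĩ]
/e/ before nasal /n/ → [ẽ]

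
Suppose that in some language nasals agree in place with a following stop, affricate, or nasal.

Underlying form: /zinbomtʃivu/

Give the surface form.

[zimboɲtʃivu]

/n/ before /b/ (labial) → [m]
/m/ before /tʃ/ (palatal) → [ɲ]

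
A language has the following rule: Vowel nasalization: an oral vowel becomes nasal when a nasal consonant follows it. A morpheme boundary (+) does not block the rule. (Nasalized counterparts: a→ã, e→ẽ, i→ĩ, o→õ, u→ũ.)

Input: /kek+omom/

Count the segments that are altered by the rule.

/o/ before nasal /m/ → [õ]
/o/ before nasal /m/ → [õ]
2 segments change.

2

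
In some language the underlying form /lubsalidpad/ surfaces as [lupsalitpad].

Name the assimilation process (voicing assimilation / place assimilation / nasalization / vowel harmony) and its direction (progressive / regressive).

/b/→[p] /d/→[t].
Each target copies a feature from the following segment, so the direction is regressive.

voicing assimilation, regressive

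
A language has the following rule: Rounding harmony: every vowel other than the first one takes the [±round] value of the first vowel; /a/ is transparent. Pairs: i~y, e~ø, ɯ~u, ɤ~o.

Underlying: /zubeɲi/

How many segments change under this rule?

/e/ harmonizes with /u/ ([+round]) → [ø]
/i/ harmonizes with /u/ ([+round]) → [y]
2 segments change.

2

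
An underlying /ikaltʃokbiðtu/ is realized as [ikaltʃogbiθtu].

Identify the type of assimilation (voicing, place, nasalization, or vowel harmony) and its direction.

voicing assimilation, regressive

/k/→[g] /ð/→[θ].
Each target copies a feature from the following segment, so the direction is regressive.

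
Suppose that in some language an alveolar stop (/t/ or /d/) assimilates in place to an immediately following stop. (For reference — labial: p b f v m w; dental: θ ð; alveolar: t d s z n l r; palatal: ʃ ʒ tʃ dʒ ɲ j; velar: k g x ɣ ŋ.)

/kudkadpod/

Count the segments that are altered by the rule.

2

/d/ before /k/ (velar) → [g]
/d/ before /p/ (labial) → [b]
2 segments change.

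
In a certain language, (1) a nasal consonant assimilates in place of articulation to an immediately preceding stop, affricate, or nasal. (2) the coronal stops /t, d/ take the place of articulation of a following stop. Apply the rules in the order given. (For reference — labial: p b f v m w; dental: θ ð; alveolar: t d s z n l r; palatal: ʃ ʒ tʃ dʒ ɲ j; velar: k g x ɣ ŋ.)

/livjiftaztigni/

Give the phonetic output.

Rule 1: /n/ after /g/ (velar) → [ŋ]
After rule 1: livjiftaztigŋi
Rule 2: no segment meets the rule's conditions; no change.

[livjiftaztigŋi]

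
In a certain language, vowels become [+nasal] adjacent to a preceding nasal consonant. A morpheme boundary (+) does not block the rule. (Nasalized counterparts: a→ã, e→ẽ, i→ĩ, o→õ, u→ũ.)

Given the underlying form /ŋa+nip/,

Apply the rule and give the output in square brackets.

[ŋã+nĩp]

/a/ after nasal /ŋ/ → [ã]
/i/ after nasal /n/ → [ĩ]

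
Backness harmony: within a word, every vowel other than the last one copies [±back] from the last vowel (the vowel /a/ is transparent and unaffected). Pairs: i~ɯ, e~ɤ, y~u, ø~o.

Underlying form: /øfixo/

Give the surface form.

[ofɯxo]

/ø/ harmonizes with /o/ ([+back]) → [o]
/i/ harmonizes with /o/ ([+back]) → [ɯ]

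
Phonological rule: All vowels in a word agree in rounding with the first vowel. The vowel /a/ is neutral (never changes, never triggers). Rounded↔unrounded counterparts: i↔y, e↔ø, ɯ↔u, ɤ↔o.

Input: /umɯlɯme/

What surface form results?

/ɯ/ harmonizes with /u/ ([+round]) → [u]
/ɯ/ harmonizes with /u/ ([+round]) → [u]
/e/ harmonizes with /u/ ([+round]) → [ø]

[umulumø]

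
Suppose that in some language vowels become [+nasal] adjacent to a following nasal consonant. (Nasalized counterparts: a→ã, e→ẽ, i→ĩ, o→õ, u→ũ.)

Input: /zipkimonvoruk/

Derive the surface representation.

[zipkĩmõnvoruk]

/i/ before nasal /m/ → [ĩ]
/o/ before nasal /n/ → [õ]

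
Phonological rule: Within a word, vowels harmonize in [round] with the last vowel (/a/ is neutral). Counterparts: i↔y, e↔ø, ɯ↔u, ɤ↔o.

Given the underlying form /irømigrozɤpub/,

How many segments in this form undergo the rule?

/i/ harmonizes with /u/ ([+round]) → [y]
/i/ harmonizes with /u/ ([+round]) → [y]
/ɤ/ harmonizes with /u/ ([+round]) → [o]
3 segments change.

3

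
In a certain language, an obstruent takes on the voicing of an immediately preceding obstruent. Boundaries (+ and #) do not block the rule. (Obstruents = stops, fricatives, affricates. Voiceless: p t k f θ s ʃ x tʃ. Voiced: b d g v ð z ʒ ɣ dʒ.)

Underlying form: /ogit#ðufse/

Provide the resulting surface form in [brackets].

/ð/ after /t/ (voiceless) → [θ]

[ogit#θufse]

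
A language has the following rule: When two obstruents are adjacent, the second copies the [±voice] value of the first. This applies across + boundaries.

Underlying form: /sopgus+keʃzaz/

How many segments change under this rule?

/g/ after /p/ (voiceless) → [k]
/z/ after /ʃ/ (voiceless) → [s]
2 segments change.

2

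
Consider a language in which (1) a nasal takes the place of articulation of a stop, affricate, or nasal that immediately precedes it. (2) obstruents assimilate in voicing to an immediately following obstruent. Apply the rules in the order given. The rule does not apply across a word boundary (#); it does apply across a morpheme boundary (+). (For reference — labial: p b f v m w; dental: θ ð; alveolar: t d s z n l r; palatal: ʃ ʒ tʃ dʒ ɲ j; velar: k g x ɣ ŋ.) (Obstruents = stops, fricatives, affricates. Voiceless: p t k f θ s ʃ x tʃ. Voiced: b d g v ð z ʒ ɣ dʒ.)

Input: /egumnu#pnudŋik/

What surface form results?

Rule 1: /n/ after /m/ (labial) → [m]
Rule 1: /n/ after /p/ (labial) → [m]
Rule 1: /ŋ/ after /d/ (alveolar) → [n]
After rule 1: egummu#pmudnik
Rule 2: no segment meets the rule's conditions; no change.

[egummu#pmudnik]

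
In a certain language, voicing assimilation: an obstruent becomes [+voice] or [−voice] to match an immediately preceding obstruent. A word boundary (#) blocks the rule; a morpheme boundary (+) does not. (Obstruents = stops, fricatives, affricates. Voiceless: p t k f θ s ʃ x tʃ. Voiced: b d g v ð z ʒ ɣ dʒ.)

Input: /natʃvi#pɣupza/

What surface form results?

/v/ after /tʃ/ (voiceless) → [f]
/ɣ/ after /p/ (voiceless) → [x]
/z/ after /p/ (voiceless) → [s]

[natʃfi#pxupsa]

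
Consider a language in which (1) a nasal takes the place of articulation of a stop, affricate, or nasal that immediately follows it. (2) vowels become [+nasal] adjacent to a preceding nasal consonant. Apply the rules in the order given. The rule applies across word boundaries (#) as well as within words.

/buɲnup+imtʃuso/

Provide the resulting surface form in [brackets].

Rule 1: /ɲ/ before /n/ (alveolar) → [n]
Rule 1: /m/ before /tʃ/ (palatal) → [ɲ]
After rule 1: bunnup+iɲtʃuso
Rule 2: /u/ after nasal /n/ → [ũ]

[bunnũp+iɲtʃuso]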